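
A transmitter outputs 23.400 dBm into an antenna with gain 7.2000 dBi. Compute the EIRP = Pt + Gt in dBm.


EIRP = Pt + Gt = 23.400 + 7.2000 = 30.60 dBm

30.60 dBm


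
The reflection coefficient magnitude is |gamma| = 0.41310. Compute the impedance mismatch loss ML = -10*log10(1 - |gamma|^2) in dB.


ML = -10 * log10(1 - 0.41310^2) = -10 * log10(0.82934839) = 0.8126 dB

0.8126 dB


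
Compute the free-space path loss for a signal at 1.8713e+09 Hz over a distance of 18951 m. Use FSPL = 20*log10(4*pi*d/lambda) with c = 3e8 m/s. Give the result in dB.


lambda = c / f = 3.0000e+08 / 1.8713e+09 = 0.1603164 m
FSPL = 20 * log10(4*pi*18951/0.1603164) = 123.4 dB

123.4 dB


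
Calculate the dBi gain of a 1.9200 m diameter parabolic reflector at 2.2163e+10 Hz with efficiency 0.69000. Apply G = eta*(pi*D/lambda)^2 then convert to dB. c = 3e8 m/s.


lambda = c / f = 3.0000e+08 / 2.2163e+10 = 0.01353607 m
G_linear = 0.69000 * (pi * 1.9200 / 0.01353607)^2 = 137014.4
G_dBi = 10 * log10(137014.4) = 51.37 dBi

51.37 dBi


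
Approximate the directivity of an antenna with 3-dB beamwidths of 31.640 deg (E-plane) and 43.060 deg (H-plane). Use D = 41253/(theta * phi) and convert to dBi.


D_linear = 41253 / (31.640 * 43.060) = 30.27924
D_dBi = 10 * log10(30.27924) = 14.81 dBi

14.81 dBi


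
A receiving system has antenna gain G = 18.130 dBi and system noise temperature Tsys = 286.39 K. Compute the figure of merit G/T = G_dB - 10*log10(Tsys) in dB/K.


G/T = 18.130 - 10*log10(286.39) = 18.130 - 24.56958 = -6.440 dB/K

-6.440 dB/K


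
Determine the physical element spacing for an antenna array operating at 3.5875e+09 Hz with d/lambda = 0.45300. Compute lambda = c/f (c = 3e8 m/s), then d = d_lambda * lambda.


lambda = c / f = 3.0000e+08 / 3.5875e+09 = 0.08362369 m
d = 0.45300 * 0.08362369 = 0.03788 m

0.03788 m


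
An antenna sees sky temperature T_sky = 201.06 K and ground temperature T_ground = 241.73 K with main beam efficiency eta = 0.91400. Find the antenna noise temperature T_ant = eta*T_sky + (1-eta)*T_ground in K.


T_ant = 0.91400 * 201.06 + (1 - 0.91400) * 241.73 = 204.6 K

204.6 K


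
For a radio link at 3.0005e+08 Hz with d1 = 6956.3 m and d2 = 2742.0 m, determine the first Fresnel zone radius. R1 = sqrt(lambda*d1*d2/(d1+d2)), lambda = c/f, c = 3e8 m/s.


lambda = c / f = 3.0000e+08 / 3.0005e+08 = 0.9998334 m
R1 = sqrt(0.9998334 * 6956.3 * 2742.0 / (6956.3 + 2742.0)) = 44.34 m

44.34 m


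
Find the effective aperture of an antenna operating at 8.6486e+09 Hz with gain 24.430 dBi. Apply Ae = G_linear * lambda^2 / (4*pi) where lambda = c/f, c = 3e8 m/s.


lambda = c / f = 3.0000e+08 / 8.6486e+09 = 0.03468770 m
G_linear = 10^(24.430/10) = 277.3320
Ae = G_linear * lambda^2 / (4*pi) = 277.3320 * 0.03468770^2 / (4*pi) = 0.02655 m^2

0.02655 m^2


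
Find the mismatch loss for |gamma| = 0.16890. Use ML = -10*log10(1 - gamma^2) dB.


ML = -10 * log10(1 - 0.16890^2) = -10 * log10(0.97147279) = 0.1257 dB

0.1257 dB


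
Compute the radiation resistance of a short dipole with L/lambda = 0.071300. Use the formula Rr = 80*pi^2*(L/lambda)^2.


Rr = 80 * pi^2 * (0.071300)^2 = 80 * 9.869604 * 5.083690e-03 = 4.014 ohm

4.014 ohm


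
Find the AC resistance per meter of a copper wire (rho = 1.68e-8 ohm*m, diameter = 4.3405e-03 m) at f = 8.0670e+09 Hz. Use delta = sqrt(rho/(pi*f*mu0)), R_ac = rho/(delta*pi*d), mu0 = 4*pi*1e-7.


delta = sqrt(1.68e-8 / (pi * 8.0670e+09 * 4*pi*1e-7)) = 7.263045e-07 m
R_ac = 1.68e-8 / (7.263045e-07 * pi * 4.3405e-03) = 1.696 ohm/m

1.696 ohm/m


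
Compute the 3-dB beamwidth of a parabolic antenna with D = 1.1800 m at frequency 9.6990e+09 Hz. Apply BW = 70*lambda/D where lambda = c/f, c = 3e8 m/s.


lambda = c / f = 3.0000e+08 / 9.6990e+09 = 0.03093102 m
BW = 70 * 0.03093102 / 1.1800 = 1.835 deg

1.835 deg


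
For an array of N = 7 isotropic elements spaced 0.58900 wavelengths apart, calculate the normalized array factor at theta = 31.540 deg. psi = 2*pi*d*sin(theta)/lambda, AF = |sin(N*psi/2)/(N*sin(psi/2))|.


psi = 2*pi*0.58900*sin(31.540 deg) = 1.935863 rad
AF = |sin(7*1.935863/2) / (7*sin(1.935863/2))| = 0.08198

0.08198


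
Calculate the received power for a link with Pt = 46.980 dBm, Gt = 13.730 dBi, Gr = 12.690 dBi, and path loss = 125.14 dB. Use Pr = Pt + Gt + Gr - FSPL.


Pr = 46.980 + 13.730 + 12.690 - 125.14 = -51.74 dBm

-51.74 dBm


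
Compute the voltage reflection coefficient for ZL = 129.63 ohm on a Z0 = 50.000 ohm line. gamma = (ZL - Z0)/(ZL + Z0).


gamma = (129.63 - 50.000) / (129.63 + 50.000) = 0.4433

0.4433


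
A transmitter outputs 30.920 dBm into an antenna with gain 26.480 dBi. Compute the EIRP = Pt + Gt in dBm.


EIRP = Pt + Gt = 30.920 + 26.480 = 57.40 dBm

57.40 dBm


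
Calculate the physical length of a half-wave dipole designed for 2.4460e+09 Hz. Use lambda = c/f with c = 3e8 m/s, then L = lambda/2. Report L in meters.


lambda = c / f = 3.0000e+08 / 2.4460e+09 = 0.1226492 m
L = lambda / 2 = 0.1226492 / 2 = 0.06132 m

0.06132 m


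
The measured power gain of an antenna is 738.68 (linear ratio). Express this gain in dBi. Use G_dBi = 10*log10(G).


G_dBi = 10 * log10(738.68) = 28.68 dBi

28.68 dBi


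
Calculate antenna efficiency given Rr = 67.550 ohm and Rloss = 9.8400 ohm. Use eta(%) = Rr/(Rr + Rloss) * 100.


eta = 67.550 / (67.550 + 9.8400) * 100 = 87.29%

87.29%


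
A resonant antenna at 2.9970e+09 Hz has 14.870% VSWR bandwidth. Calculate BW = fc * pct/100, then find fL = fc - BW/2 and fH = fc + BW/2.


BW = 2.9970e+09 * 14.870/100 = 4.456539e+08 Hz
fL = 2.9970e+09 - 4.456539e+08/2 = 2.774e+09 Hz
fH = 2.9970e+09 + 4.456539e+08/2 = 3.220e+09 Hz

BW=4.457e+08 Hz, fL=2.774e+09 Hz, fH=3.220e+09 Hz


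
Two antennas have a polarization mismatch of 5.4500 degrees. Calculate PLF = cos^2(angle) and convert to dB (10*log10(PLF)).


PLF_linear = cos^2(5.4500 deg) = 0.9909794
PLF_dB = 10 * log10(0.9909794) = -0.03935 dB

-0.03935 dB


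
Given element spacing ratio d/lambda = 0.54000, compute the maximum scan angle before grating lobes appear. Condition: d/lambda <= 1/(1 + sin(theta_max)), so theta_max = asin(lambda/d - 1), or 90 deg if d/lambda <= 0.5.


lambda/d - 1 = 1/0.54000 - 1 = 0.8518519
theta_max = asin(0.8518519) = 58.41 deg

58.41 deg


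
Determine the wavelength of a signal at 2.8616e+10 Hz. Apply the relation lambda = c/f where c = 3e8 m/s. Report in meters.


lambda = c / f = 3.0000e+08 / 2.8616e+10 = 0.01048 m

0.01048 m


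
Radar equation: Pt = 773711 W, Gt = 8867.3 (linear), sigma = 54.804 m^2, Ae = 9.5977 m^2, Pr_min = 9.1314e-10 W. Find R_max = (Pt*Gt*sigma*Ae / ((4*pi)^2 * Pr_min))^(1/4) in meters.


R^4 = 773711*8867.3*54.804*9.5977 / ((4*pi)^2 * 9.1314e-10) = 2.502606e+19
R_max = 2.502606e+19^0.25 = 70729 m

70729 m


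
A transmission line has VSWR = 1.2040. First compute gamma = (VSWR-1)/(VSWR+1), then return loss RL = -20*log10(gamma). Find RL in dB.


gamma = (1.2040 - 1) / (1.2040 + 1) = 0.09255898
RL = -20 * log10(0.09255898) = 20.67 dB

20.67 dB


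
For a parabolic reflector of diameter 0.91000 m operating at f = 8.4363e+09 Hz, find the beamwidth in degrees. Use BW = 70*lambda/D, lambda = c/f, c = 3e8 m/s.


lambda = c / f = 3.0000e+08 / 8.4363e+09 = 0.03556061 m
BW = 70 * 0.03556061 / 0.91000 = 2.735 deg

2.735 deg


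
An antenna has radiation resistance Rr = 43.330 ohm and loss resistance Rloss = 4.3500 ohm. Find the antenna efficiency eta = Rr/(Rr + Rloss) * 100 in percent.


eta = 43.330 / (43.330 + 4.3500) * 100 = 90.88%

90.88%


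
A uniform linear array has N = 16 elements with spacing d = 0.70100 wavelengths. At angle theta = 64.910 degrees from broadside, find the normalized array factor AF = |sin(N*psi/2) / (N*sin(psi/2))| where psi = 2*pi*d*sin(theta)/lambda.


psi = 2*pi*0.70100*sin(64.910 deg) = 3.988915 rad
AF = |sin(16*3.988915/2) / (16*sin(3.988915/2))| = 0.03259

0.03259


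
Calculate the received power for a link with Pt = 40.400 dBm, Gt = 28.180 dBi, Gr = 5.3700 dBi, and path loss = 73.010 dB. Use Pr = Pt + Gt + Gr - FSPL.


Pr = 40.400 + 28.180 + 5.3700 - 73.010 = 0.94 dBm

0.94 dBm


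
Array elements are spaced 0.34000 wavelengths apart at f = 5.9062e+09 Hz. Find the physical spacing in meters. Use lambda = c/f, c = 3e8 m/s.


lambda = c / f = 3.0000e+08 / 5.9062e+09 = 0.05079408 m
d = 0.34000 * 0.05079408 = 0.01727 m

0.01727 m


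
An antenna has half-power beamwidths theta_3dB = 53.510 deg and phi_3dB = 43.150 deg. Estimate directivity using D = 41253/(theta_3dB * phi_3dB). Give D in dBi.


D_linear = 41253 / (53.510 * 43.150) = 17.86651
D_dBi = 10 * log10(17.86651) = 12.52 dBi

12.52 dBi


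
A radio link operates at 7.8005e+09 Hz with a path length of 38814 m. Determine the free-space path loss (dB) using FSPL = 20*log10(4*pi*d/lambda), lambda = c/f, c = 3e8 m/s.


lambda = c / f = 3.0000e+08 / 7.8005e+09 = 0.03845907 m
FSPL = 20 * log10(4*pi*38814/0.03845907) = 142.1 dB

142.1 dB


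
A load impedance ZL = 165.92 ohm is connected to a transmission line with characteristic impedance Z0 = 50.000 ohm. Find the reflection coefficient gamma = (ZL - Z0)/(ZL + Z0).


gamma = (165.92 - 50.000) / (165.92 + 50.000) = 0.5369

0.5369


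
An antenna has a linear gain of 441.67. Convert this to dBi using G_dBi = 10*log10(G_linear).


G_dBi = 10 * log10(441.67) = 26.45 dBi

26.45 dBi


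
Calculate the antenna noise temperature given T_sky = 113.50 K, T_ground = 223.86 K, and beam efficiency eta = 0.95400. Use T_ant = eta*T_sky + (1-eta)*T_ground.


T_ant = 0.95400 * 113.50 + (1 - 0.95400) * 223.86 = 118.6 K

118.6 K


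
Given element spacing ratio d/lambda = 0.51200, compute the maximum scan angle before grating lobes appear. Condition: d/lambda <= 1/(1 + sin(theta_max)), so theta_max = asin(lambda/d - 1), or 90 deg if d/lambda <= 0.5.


lambda/d - 1 = 1/0.51200 - 1 = 0.9531250
theta_max = asin(0.9531250) = 72.39 deg

72.39 deg


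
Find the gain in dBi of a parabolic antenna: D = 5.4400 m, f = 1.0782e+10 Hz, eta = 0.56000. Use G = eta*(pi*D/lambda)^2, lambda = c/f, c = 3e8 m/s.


lambda = c / f = 3.0000e+08 / 1.0782e+10 = 0.02782415 m
G_linear = 0.56000 * (pi * 5.4400 / 0.02782415)^2 = 211271.9
G_dBi = 10 * log10(211271.9) = 53.25 dBi

53.25 dBi


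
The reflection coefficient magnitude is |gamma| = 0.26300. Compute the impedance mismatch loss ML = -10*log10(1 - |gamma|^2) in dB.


ML = -10 * log10(1 - 0.26300^2) = -10 * log10(0.930831) = 0.3113 dB

0.3113 dB


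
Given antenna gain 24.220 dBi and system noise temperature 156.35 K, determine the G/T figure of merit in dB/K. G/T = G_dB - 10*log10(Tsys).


G/T = 24.220 - 10*log10(156.35) = 24.220 - 21.94098 = 2.279 dB/K

2.279 dB/K


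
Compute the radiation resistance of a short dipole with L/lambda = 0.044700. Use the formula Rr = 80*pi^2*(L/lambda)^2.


Rr = 80 * pi^2 * (0.044700)^2 = 80 * 9.869604 * 1.998090e-03 = 1.578 ohm

1.578 ohm


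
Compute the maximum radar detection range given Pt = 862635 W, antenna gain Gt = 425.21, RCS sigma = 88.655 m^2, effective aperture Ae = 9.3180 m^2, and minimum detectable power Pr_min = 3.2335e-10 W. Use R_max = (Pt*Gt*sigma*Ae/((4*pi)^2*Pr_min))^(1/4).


R^4 = 862635*425.21*88.655*9.3180 / ((4*pi)^2 * 3.2335e-10) = 5.934223e+18
R_max = 5.934223e+18^0.25 = 49356 m

49356 m


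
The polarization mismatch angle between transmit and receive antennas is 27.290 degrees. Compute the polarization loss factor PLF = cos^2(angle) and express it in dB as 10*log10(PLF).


PLF_linear = cos^2(27.290 deg) = 0.7897828
PLF_dB = 10 * log10(0.7897828) = -1.025 dB

-1.025 dB


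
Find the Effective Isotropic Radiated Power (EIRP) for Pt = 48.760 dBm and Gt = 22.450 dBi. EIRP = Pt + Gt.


EIRP = Pt + Gt = 48.760 + 22.450 = 71.21 dBm

71.21 dBm


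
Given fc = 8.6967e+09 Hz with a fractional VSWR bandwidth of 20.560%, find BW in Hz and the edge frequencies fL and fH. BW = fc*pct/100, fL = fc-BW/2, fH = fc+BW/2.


BW = 8.6967e+09 * 20.560/100 = 1.788042e+09 Hz
fL = 8.6967e+09 - 1.788042e+09/2 = 7.803e+09 Hz
fH = 8.6967e+09 + 1.788042e+09/2 = 9.591e+09 Hz

BW=1.788e+09 Hz, fL=7.803e+09 Hz, fH=9.591e+09 Hz


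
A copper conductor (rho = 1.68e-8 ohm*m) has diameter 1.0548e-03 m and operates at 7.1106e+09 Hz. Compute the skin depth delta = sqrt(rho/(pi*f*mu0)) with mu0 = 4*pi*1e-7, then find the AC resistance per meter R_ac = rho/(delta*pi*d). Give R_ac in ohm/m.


delta = sqrt(1.68e-8 / (pi * 7.1106e+09 * 4*pi*1e-7)) = 7.736092e-07 m
R_ac = 1.68e-8 / (7.736092e-07 * pi * 1.0548e-03) = 6.553 ohm/m

6.553 ohm/m


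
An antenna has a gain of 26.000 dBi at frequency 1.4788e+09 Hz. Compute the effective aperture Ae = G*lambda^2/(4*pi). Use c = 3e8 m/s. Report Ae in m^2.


lambda = c / f = 3.0000e+08 / 1.4788e+09 = 0.2028672 m
G_linear = 10^(26.000/10) = 398.1072
Ae = G_linear * lambda^2 / (4*pi) = 398.1072 * 0.2028672^2 / (4*pi) = 1.304 m^2

1.304 m^2


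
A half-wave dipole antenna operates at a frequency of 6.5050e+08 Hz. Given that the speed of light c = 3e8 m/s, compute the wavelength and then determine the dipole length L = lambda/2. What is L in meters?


lambda = c / f = 3.0000e+08 / 6.5050e+08 = 0.4611837 m
L = lambda / 2 = 0.4611837 / 2 = 0.2306 m

0.2306 m


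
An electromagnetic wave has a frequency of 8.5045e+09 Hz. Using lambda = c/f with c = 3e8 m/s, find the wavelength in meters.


lambda = c / f = 3.0000e+08 / 8.5045e+09 = 0.03528 m

0.03528 m


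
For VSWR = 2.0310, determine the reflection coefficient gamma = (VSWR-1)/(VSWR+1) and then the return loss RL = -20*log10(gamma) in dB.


gamma = (2.0310 - 1) / (2.0310 + 1) = 0.3401518
RL = -20 * log10(0.3401518) = 9.367 dB

9.367 dB


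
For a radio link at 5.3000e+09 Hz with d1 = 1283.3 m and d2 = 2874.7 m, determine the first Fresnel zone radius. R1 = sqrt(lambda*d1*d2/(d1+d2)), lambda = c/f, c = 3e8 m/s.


lambda = c / f = 3.0000e+08 / 5.3000e+09 = 0.05660377 m
R1 = sqrt(0.05660377 * 1283.3 * 2874.7 / (1283.3 + 2874.7)) = 7.087 m

7.087 m


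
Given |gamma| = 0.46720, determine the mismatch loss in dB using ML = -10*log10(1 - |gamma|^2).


ML = -10 * log10(1 - 0.46720^2) = -10 * log10(0.78172416) = 1.069 dB

1.069 dB


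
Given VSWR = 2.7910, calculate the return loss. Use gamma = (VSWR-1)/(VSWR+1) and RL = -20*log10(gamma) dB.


gamma = (2.7910 - 1) / (2.7910 + 1) = 0.4724347
RL = -20 * log10(0.4724347) = 6.513 dB

6.513 dB


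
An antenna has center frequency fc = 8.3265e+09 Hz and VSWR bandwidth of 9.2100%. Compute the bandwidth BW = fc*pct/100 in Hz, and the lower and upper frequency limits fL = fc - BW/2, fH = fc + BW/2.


BW = 8.3265e+09 * 9.2100/100 = 7.668706e+08 Hz
fL = 8.3265e+09 - 7.668706e+08/2 = 7.943e+09 Hz
fH = 8.3265e+09 + 7.668706e+08/2 = 8.710e+09 Hz

BW=7.669e+08 Hz, fL=7.943e+09 Hz, fH=8.710e+09 Hz


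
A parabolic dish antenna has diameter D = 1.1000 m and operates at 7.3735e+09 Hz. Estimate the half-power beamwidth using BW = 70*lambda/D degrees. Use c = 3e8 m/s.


lambda = c / f = 3.0000e+08 / 7.3735e+09 = 0.04068624 m
BW = 70 * 0.04068624 / 1.1000 = 2.589 deg

2.589 deg


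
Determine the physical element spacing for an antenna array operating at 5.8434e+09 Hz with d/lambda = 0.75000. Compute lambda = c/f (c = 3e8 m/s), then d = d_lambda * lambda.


lambda = c / f = 3.0000e+08 / 5.8434e+09 = 0.05133997 m
d = 0.75000 * 0.05133997 = 0.03850 m

0.03850 m


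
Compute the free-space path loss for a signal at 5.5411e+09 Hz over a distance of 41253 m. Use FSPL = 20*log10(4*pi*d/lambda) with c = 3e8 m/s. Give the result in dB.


lambda = c / f = 3.0000e+08 / 5.5411e+09 = 0.05414087 m
FSPL = 20 * log10(4*pi*41253/0.05414087) = 139.6 dB

139.6 dB


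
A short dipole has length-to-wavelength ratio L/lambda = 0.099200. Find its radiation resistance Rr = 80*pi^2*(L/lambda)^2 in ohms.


Rr = 80 * pi^2 * (0.099200)^2 = 80 * 9.869604 * 9.840640e-03 = 7.770 ohm

7.770 ohm


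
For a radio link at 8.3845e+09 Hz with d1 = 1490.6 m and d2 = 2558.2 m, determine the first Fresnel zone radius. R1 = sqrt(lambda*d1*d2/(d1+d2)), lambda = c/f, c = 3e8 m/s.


lambda = c / f = 3.0000e+08 / 8.3845e+09 = 0.03578031 m
R1 = sqrt(0.03578031 * 1490.6 * 2558.2 / (1490.6 + 2558.2)) = 5.805 m

5.805 m


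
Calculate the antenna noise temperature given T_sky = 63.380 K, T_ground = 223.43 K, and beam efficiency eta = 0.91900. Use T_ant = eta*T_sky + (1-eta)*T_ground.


T_ant = 0.91900 * 63.380 + (1 - 0.91900) * 223.43 = 76.34 K

76.34 K


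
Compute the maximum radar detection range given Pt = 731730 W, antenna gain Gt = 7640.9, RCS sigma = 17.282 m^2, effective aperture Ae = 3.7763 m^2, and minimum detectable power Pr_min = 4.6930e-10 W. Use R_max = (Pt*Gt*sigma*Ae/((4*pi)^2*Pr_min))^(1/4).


R^4 = 731730*7640.9*17.282*3.7763 / ((4*pi)^2 * 4.6930e-10) = 4.923632e+18
R_max = 4.923632e+18^0.25 = 47105 m

47105 m


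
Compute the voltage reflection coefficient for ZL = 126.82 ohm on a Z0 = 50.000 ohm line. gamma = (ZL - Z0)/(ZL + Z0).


gamma = (126.82 - 50.000) / (126.82 + 50.000) = 0.4345

0.4345


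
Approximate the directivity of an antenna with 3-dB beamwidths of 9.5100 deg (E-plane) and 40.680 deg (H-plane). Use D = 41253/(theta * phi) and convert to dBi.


D_linear = 41253 / (9.5100 * 40.680) = 106.6336
D_dBi = 10 * log10(106.6336) = 20.28 dBi

20.28 dBi


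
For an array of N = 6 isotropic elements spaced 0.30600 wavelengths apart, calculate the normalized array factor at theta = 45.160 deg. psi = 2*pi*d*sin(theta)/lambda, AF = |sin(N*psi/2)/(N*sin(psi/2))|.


psi = 2*pi*0.30600*sin(45.160 deg) = 1.363313 rad
AF = |sin(6*1.363313/2) / (6*sin(1.363313/2))| = 0.2149

0.2149


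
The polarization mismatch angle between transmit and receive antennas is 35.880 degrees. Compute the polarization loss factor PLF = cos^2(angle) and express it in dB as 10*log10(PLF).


PLF_linear = cos^2(35.880 deg) = 0.6564990
PLF_dB = 10 * log10(0.6564990) = -1.828 dB

-1.828 dB


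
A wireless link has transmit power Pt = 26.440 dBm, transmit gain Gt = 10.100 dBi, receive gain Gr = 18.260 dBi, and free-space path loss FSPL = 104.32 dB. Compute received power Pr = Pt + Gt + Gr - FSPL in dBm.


Pr = 26.440 + 10.100 + 18.260 - 104.32 = -49.52 dBm

-49.52 dBm


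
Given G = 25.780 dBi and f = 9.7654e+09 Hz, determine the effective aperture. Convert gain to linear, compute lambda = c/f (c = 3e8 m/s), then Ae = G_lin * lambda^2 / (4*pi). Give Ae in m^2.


lambda = c / f = 3.0000e+08 / 9.7654e+09 = 0.03072071 m
G_linear = 10^(25.780/10) = 378.4426
Ae = G_linear * lambda^2 / (4*pi) = 378.4426 * 0.03072071^2 / (4*pi) = 0.02842 m^2

0.02842 m^2


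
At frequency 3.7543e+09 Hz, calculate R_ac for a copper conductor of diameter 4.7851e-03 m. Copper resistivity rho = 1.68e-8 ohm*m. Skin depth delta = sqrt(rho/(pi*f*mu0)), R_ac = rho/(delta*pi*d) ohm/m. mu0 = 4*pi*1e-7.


delta = sqrt(1.68e-8 / (pi * 3.7543e+09 * 4*pi*1e-7)) = 1.064658e-06 m
R_ac = 1.68e-8 / (1.064658e-06 * pi * 4.7851e-03) = 1.050 ohm/m

1.050 ohm/m


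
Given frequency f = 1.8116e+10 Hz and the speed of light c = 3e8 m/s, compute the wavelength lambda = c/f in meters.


lambda = c / f = 3.0000e+08 / 1.8116e+10 = 0.01656 m

0.01656 m


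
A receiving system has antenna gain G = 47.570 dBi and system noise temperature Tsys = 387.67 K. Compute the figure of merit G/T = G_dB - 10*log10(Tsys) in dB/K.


G/T = 47.570 - 10*log10(387.67) = 47.570 - 25.88462 = 21.69 dB/K

21.69 dB/K


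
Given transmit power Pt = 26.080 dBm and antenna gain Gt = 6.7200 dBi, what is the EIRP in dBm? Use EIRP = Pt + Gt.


EIRP = Pt + Gt = 26.080 + 6.7200 = 32.80 dBm

32.80 dBm


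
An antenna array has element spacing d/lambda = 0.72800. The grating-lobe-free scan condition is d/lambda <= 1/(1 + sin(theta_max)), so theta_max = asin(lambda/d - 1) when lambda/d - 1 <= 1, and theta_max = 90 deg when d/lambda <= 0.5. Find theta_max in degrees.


lambda/d - 1 = 1/0.72800 - 1 = 0.3736264
theta_max = asin(0.3736264) = 21.94 deg

21.94 deg


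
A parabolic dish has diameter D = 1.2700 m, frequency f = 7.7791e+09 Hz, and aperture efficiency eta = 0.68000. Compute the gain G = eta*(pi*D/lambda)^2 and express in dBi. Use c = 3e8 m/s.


lambda = c / f = 3.0000e+08 / 7.7791e+09 = 0.03856487 m
G_linear = 0.68000 * (pi * 1.2700 / 0.03856487)^2 = 7278.340
G_dBi = 10 * log10(7278.340) = 38.62 dBi

38.62 dBi


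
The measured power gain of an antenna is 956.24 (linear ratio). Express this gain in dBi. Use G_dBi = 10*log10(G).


G_dBi = 10 * log10(956.24) = 29.81 dBi

29.81 dBi


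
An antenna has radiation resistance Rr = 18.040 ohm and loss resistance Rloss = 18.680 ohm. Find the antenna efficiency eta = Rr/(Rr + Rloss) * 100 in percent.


eta = 18.040 / (18.040 + 18.680) * 100 = 49.13%

49.13%


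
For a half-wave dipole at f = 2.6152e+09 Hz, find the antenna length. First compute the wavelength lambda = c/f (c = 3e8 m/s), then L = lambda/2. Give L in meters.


lambda = c / f = 3.0000e+08 / 2.6152e+09 = 0.1147140 m
L = lambda / 2 = 0.1147140 / 2 = 0.05736 m

0.05736 m


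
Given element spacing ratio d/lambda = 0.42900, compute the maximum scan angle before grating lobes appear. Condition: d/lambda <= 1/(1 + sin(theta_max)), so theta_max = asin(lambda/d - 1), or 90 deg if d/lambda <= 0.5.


lambda/d - 1 = 1/0.42900 - 1 = 1.331002 >= 1
d/lambda <= 0.5, so the array can scan to endfire without grating lobes: theta_max = 90 deg

90 deg


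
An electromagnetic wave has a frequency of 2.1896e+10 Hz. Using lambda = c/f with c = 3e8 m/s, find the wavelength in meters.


lambda = c / f = 3.0000e+08 / 2.1896e+10 = 0.01370 m

0.01370 m


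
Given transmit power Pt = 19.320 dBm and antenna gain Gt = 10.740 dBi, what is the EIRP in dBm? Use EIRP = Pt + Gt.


EIRP = Pt + Gt = 19.320 + 10.740 = 30.06 dBm

30.06 dBm


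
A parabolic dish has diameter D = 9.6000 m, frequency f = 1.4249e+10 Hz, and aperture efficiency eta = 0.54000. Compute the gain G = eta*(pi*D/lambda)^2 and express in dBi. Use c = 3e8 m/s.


lambda = c / f = 3.0000e+08 / 1.4249e+10 = 0.02105411 m
G_linear = 0.54000 * (pi * 9.6000 / 0.02105411)^2 = 1.108057e+06
G_dBi = 10 * log10(1.108057e+06) = 60.45 dBi

60.45 dBi


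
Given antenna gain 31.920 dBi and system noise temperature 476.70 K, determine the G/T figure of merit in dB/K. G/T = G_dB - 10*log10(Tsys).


G/T = 31.920 - 10*log10(476.70) = 31.920 - 26.78245 = 5.138 dB/K

5.138 dB/K


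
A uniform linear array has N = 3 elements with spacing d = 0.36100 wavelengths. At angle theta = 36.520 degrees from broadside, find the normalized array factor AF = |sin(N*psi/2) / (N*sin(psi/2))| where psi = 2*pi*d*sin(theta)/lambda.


psi = 2*pi*0.36100*sin(36.520 deg) = 1.349831 rad
AF = |sin(3*1.349831/2) / (3*sin(1.349831/2))| = 0.4794

0.4794


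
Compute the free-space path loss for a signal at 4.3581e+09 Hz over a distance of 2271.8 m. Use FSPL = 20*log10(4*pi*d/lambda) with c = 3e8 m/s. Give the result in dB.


lambda = c / f = 3.0000e+08 / 4.3581e+09 = 0.06883734 m
FSPL = 20 * log10(4*pi*2271.8/0.06883734) = 112.4 dB

112.4 dB


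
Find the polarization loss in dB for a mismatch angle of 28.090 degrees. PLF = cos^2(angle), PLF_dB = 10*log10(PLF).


PLF_linear = cos^2(28.090 deg) = 0.7782928
PLF_dB = 10 * log10(0.7782928) = -1.089 dB

-1.089 dB


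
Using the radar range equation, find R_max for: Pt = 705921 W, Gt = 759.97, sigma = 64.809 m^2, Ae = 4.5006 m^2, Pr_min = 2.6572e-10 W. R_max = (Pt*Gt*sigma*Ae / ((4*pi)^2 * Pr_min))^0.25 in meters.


R^4 = 705921*759.97*64.809*4.5006 / ((4*pi)^2 * 2.6572e-10) = 3.729188e+18
R_max = 3.729188e+18^0.25 = 43944 m

43944 m


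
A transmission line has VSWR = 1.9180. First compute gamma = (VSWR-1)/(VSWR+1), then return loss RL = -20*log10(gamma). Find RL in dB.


gamma = (1.9180 - 1) / (1.9180 + 1) = 0.3145990
RL = -20 * log10(0.3145990) = 10.04 dB

10.04 dB


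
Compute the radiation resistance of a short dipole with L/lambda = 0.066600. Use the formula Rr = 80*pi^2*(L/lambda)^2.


Rr = 80 * pi^2 * (0.066600)^2 = 80 * 9.869604 * 4.435560e-03 = 3.502 ohm

3.502 ohm


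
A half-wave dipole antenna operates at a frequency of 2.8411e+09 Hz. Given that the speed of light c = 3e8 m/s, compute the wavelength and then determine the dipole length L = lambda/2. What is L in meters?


lambda = c / f = 3.0000e+08 / 2.8411e+09 = 0.1055929 m
L = lambda / 2 = 0.1055929 / 2 = 0.05280 m

0.05280 m


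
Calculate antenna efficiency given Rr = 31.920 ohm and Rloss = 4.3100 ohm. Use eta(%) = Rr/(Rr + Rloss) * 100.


eta = 31.920 / (31.920 + 4.3100) * 100 = 88.10%

88.10%


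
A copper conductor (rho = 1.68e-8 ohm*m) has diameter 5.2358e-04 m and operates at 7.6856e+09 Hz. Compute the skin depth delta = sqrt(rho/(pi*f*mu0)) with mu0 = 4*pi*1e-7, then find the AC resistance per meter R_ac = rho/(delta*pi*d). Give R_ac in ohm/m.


delta = sqrt(1.68e-8 / (pi * 7.6856e+09 * 4*pi*1e-7)) = 7.441078e-07 m
R_ac = 1.68e-8 / (7.441078e-07 * pi * 5.2358e-04) = 13.73 ohm/m

13.73 ohm/m


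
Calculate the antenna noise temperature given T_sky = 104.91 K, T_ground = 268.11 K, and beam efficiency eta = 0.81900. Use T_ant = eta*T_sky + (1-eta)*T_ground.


T_ant = 0.81900 * 104.91 + (1 - 0.81900) * 268.11 = 134.4 K

134.4 K


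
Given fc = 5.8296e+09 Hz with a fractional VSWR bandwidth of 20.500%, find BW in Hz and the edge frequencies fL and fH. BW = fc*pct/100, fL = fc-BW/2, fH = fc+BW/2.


BW = 5.8296e+09 * 20.500/100 = 1.195068e+09 Hz
fL = 5.8296e+09 - 1.195068e+09/2 = 5.232e+09 Hz
fH = 5.8296e+09 + 1.195068e+09/2 = 6.427e+09 Hz

BW=1.195e+09 Hz, fL=5.232e+09 Hz, fH=6.427e+09 Hz


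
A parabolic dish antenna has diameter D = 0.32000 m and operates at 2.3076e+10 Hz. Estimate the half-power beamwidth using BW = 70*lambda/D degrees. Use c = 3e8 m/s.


lambda = c / f = 3.0000e+08 / 2.3076e+10 = 0.01300052 m
BW = 70 * 0.01300052 / 0.32000 = 2.844 deg

2.844 deg


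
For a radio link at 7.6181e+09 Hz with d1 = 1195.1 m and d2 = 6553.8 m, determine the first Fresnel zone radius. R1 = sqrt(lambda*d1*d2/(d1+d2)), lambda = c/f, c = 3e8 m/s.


lambda = c / f = 3.0000e+08 / 7.6181e+09 = 0.03937990 m
R1 = sqrt(0.03937990 * 1195.1 * 6553.8 / (1195.1 + 6553.8)) = 6.309 m

6.309 m


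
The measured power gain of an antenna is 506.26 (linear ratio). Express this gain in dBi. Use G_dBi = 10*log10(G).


G_dBi = 10 * log10(506.26) = 27.04 dBi

27.04 dBi


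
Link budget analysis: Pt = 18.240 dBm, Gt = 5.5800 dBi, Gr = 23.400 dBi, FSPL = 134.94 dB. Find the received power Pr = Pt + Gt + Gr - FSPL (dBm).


Pr = 18.240 + 5.5800 + 23.400 - 134.94 = -87.72 dBm

-87.72 dBm


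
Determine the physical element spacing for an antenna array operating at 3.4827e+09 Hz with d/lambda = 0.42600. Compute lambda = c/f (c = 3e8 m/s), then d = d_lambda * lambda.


lambda = c / f = 3.0000e+08 / 3.4827e+09 = 0.08614006 m
d = 0.42600 * 0.08614006 = 0.03670 m

0.03670 m


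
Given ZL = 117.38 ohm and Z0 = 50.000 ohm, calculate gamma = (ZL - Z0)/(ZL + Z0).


gamma = (117.38 - 50.000) / (117.38 + 50.000) = 0.4026

0.4026


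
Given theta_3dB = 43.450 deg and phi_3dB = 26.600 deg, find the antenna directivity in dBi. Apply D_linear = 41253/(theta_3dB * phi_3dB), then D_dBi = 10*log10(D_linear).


D_linear = 41253 / (43.450 * 26.600) = 35.69309
D_dBi = 10 * log10(35.69309) = 15.53 dBi

15.53 dBi


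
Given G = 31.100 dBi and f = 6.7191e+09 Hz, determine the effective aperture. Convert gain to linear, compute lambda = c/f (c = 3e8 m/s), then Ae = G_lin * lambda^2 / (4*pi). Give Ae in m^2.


lambda = c / f = 3.0000e+08 / 6.7191e+09 = 0.04464884 m
G_linear = 10^(31.100/10) = 1288.250
Ae = G_linear * lambda^2 / (4*pi) = 1288.250 * 0.04464884^2 / (4*pi) = 0.2044 m^2

0.2044 m^2


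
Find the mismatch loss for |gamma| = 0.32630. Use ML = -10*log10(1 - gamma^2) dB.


ML = -10 * log10(1 - 0.32630^2) = -10 * log10(0.89352831) = 0.4889 dB

0.4889 dB


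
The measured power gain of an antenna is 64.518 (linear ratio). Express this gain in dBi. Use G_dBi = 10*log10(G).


G_dBi = 10 * log10(64.518) = 18.10 dBi

18.10 dBi


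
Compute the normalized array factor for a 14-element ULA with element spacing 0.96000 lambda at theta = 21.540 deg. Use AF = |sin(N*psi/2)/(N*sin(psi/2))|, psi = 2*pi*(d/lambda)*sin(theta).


psi = 2*pi*0.96000*sin(21.540 deg) = 2.214601 rad
AF = |sin(14*2.214601/2) / (14*sin(2.214601/2))| = 0.01631

0.01631


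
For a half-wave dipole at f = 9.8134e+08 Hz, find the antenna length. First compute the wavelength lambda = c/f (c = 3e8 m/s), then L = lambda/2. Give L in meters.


lambda = c / f = 3.0000e+08 / 9.8134e+08 = 0.3057044 m
L = lambda / 2 = 0.3057044 / 2 = 0.1529 m

0.1529 m


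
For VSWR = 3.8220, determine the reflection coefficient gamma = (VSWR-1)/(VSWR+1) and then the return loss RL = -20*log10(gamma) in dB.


gamma = (3.8220 - 1) / (3.8220 + 1) = 0.5852343
RL = -20 * log10(0.5852343) = 4.653 dB

4.653 dB


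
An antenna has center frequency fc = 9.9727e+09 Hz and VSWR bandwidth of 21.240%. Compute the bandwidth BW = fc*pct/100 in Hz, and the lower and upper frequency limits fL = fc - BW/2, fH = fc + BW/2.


BW = 9.9727e+09 * 21.240/100 = 2.118201e+09 Hz
fL = 9.9727e+09 - 2.118201e+09/2 = 8.914e+09 Hz
fH = 9.9727e+09 + 2.118201e+09/2 = 1.103e+10 Hz

BW=2.118e+09 Hz, fL=8.914e+09 Hz, fH=1.103e+10 Hz


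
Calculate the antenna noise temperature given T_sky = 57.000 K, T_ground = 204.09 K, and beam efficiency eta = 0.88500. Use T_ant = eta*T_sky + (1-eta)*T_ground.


T_ant = 0.88500 * 57.000 + (1 - 0.88500) * 204.09 = 73.92 K

73.92 K


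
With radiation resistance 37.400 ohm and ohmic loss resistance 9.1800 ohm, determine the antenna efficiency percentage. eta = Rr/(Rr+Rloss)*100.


eta = 37.400 / (37.400 + 9.1800) * 100 = 80.29%

80.29%


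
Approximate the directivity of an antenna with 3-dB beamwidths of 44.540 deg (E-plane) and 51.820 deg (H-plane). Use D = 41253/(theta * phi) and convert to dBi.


D_linear = 41253 / (44.540 * 51.820) = 17.87343
D_dBi = 10 * log10(17.87343) = 12.52 dBi

12.52 dBi


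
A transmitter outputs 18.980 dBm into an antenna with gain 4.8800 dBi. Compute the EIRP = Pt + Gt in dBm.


EIRP = Pt + Gt = 18.980 + 4.8800 = 23.86 dBm

23.86 dBm


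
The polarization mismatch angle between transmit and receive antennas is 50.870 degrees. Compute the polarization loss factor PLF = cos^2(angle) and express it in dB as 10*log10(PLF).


PLF_linear = cos^2(50.870 deg) = 0.3982646
PLF_dB = 10 * log10(0.3982646) = -3.998 dB

-3.998 dB


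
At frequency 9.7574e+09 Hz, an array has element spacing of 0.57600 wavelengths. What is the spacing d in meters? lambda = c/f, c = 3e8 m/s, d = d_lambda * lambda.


lambda = c / f = 3.0000e+08 / 9.7574e+09 = 0.03074590 m
d = 0.57600 * 0.03074590 = 0.01771 m

0.01771 m


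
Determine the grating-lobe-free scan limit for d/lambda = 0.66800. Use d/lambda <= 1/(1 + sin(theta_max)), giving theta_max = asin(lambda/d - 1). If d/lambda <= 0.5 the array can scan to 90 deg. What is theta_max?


lambda/d - 1 = 1/0.66800 - 1 = 0.4970060
theta_max = asin(0.4970060) = 29.80 deg

29.80 deg


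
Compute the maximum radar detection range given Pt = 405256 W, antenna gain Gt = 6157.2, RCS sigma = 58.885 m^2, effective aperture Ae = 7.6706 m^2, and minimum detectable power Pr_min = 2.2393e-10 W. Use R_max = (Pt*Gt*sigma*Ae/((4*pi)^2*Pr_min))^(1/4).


R^4 = 405256*6157.2*58.885*7.6706 / ((4*pi)^2 * 2.2393e-10) = 3.187240e+19
R_max = 3.187240e+19^0.25 = 75137 m

75137 m


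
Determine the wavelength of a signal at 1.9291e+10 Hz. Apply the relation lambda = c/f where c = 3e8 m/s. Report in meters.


lambda = c / f = 3.0000e+08 / 1.9291e+10 = 0.01555 m

0.01555 m


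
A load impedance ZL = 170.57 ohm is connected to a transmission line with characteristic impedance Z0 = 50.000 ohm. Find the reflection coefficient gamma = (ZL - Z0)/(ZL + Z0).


gamma = (170.57 - 50.000) / (170.57 + 50.000) = 0.5466

0.5466


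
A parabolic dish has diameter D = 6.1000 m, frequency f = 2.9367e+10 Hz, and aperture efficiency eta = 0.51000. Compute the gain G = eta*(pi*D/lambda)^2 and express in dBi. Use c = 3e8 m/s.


lambda = c / f = 3.0000e+08 / 2.9367e+10 = 0.01021555 m
G_linear = 0.51000 * (pi * 6.1000 / 0.01021555)^2 = 1.794759e+06
G_dBi = 10 * log10(1.794759e+06) = 62.54 dBi

62.54 dBi


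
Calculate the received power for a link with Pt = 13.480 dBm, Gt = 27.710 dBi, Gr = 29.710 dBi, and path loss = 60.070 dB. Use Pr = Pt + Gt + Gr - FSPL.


Pr = 13.480 + 27.710 + 29.710 - 60.070 = 10.83 dBm

10.83 dBm


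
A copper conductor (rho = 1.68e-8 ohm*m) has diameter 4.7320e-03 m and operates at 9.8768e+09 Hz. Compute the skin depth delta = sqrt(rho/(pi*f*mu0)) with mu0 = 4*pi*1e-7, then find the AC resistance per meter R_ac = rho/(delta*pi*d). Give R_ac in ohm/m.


delta = sqrt(1.68e-8 / (pi * 9.8768e+09 * 4*pi*1e-7)) = 6.563971e-07 m
R_ac = 1.68e-8 / (6.563971e-07 * pi * 4.7320e-03) = 1.722 ohm/m

1.722 ohm/m


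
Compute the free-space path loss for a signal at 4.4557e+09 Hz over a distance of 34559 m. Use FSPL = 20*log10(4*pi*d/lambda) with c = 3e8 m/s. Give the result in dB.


lambda = c / f = 3.0000e+08 / 4.4557e+09 = 0.06732949 m
FSPL = 20 * log10(4*pi*34559/0.06732949) = 136.2 dB

136.2 dB


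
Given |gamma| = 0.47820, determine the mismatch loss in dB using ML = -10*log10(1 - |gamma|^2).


ML = -10 * log10(1 - 0.47820^2) = -10 * log10(0.77132476) = 1.128 dB

1.128 dB


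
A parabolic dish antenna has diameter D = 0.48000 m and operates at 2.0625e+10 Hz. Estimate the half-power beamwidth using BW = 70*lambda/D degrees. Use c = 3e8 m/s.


lambda = c / f = 3.0000e+08 / 2.0625e+10 = 0.01454545 m
BW = 70 * 0.01454545 / 0.48000 = 2.121 deg

2.121 deg


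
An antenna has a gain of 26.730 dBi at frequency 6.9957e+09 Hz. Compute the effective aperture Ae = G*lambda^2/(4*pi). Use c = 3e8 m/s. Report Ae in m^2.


lambda = c / f = 3.0000e+08 / 6.9957e+09 = 0.04288349 m
G_linear = 10^(26.730/10) = 470.9773
Ae = G_linear * lambda^2 / (4*pi) = 470.9773 * 0.04288349^2 / (4*pi) = 0.06892 m^2

0.06892 m^2


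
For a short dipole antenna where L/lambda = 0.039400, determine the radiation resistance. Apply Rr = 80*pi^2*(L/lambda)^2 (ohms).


Rr = 80 * pi^2 * (0.039400)^2 = 80 * 9.869604 * 1.552360e-03 = 1.226 ohm

1.226 ohm


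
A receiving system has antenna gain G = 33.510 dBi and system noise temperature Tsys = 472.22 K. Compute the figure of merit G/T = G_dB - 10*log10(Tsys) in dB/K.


G/T = 33.510 - 10*log10(472.22) = 33.510 - 26.74144 = 6.769 dB/K

6.769 dB/K


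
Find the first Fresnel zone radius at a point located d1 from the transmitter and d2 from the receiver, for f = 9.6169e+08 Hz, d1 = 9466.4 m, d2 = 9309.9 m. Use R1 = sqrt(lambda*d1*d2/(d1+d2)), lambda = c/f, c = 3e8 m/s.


lambda = c / f = 3.0000e+08 / 9.6169e+08 = 0.3119508 m
R1 = sqrt(0.3119508 * 9466.4 * 9309.9 / (9466.4 + 9309.9)) = 38.27 m

38.27 m


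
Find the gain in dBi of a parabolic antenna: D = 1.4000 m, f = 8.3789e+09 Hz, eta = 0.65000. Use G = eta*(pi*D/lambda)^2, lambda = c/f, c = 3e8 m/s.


lambda = c / f = 3.0000e+08 / 8.3789e+09 = 0.03580422 m
G_linear = 0.65000 * (pi * 1.4000 / 0.03580422)^2 = 9808.458
G_dBi = 10 * log10(9808.458) = 39.92 dBi

39.92 dBi


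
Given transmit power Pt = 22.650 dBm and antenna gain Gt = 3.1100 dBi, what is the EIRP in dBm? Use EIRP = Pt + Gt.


EIRP = Pt + Gt = 22.650 + 3.1100 = 25.76 dBm

25.76 dBm


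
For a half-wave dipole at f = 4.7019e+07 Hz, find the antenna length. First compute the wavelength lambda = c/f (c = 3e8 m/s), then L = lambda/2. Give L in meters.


lambda = c / f = 3.0000e+08 / 4.7019e+07 = 6.380399 m
L = lambda / 2 = 6.380399 / 2 = 3.190 m

3.190 m


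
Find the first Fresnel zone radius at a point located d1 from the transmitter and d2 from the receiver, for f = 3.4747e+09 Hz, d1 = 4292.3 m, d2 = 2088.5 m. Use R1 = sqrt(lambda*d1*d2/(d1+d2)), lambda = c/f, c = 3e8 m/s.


lambda = c / f = 3.0000e+08 / 3.4747e+09 = 0.08633839 m
R1 = sqrt(0.08633839 * 4292.3 * 2088.5 / (4292.3 + 2088.5)) = 11.01 m

11.01 m


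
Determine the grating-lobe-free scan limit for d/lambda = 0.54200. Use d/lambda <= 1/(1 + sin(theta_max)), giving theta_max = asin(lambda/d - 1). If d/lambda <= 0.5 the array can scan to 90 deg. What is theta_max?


lambda/d - 1 = 1/0.54200 - 1 = 0.8450185
theta_max = asin(0.8450185) = 57.67 deg

57.67 deg


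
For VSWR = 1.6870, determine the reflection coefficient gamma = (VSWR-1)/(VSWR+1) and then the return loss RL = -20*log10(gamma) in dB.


gamma = (1.6870 - 1) / (1.6870 + 1) = 0.2556755
RL = -20 * log10(0.2556755) = 11.85 dB

11.85 dB


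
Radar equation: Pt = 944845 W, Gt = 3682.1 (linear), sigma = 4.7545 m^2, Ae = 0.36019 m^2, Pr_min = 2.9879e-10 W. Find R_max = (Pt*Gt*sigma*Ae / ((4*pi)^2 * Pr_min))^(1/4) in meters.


R^4 = 944845*3682.1*4.7545*0.36019 / ((4*pi)^2 * 2.9879e-10) = 1.262719e+17
R_max = 1.262719e+17^0.25 = 18851 m

18851 m


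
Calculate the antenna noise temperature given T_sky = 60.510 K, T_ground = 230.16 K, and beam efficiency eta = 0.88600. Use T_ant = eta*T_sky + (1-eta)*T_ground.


T_ant = 0.88600 * 60.510 + (1 - 0.88600) * 230.16 = 79.85 K

79.85 K


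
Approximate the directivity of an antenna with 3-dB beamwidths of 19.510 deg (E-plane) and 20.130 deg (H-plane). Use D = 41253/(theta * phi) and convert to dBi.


D_linear = 41253 / (19.510 * 20.130) = 105.0399
D_dBi = 10 * log10(105.0399) = 20.21 dBi

20.21 dBi


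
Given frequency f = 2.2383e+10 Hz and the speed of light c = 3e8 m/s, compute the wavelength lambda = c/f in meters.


lambda = c / f = 3.0000e+08 / 2.2383e+10 = 0.01340 m

0.01340 m


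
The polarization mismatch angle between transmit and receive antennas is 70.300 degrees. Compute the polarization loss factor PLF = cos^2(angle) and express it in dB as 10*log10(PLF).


PLF_linear = cos^2(70.300 deg) = 0.1136332
PLF_dB = 10 * log10(0.1136332) = -9.445 dB

-9.445 dB


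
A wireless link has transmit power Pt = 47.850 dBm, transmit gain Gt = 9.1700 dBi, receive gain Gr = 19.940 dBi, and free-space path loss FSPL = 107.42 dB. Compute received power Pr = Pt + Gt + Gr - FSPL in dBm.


Pr = 47.850 + 9.1700 + 19.940 - 107.42 = -30.46 dBm

-30.46 dBm


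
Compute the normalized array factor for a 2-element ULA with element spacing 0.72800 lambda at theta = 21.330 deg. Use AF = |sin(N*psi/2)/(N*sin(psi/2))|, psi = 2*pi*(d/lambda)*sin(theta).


psi = 2*pi*0.72800*sin(21.330 deg) = 1.663800 rad
AF = |sin(2*1.663800/2) / (2*sin(1.663800/2))| = 0.6735

0.6735


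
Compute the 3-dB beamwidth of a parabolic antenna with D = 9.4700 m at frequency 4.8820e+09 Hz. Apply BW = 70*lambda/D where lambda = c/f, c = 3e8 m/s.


lambda = c / f = 3.0000e+08 / 4.8820e+09 = 0.06145023 m
BW = 70 * 0.06145023 / 9.4700 = 0.4542 deg

0.4542 deg


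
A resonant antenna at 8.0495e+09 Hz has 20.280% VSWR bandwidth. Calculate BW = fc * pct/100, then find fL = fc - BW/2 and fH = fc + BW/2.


BW = 8.0495e+09 * 20.280/100 = 1.632439e+09 Hz
fL = 8.0495e+09 - 1.632439e+09/2 = 7.233e+09 Hz
fH = 8.0495e+09 + 1.632439e+09/2 = 8.866e+09 Hz

BW=1.632e+09 Hz, fL=7.233e+09 Hz, fH=8.866e+09 Hz


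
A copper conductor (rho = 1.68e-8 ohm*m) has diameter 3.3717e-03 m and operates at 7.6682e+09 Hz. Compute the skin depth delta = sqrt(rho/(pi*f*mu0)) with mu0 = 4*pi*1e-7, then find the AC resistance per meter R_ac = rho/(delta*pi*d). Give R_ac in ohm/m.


delta = sqrt(1.68e-8 / (pi * 7.6682e+09 * 4*pi*1e-7)) = 7.449516e-07 m
R_ac = 1.68e-8 / (7.449516e-07 * pi * 3.3717e-03) = 2.129 ohm/m

2.129 ohm/m


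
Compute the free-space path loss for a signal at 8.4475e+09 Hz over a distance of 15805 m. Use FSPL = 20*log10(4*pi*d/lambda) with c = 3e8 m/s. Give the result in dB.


lambda = c / f = 3.0000e+08 / 8.4475e+09 = 0.03551347 m
FSPL = 20 * log10(4*pi*15805/0.03551347) = 135.0 dB

135.0 dB
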